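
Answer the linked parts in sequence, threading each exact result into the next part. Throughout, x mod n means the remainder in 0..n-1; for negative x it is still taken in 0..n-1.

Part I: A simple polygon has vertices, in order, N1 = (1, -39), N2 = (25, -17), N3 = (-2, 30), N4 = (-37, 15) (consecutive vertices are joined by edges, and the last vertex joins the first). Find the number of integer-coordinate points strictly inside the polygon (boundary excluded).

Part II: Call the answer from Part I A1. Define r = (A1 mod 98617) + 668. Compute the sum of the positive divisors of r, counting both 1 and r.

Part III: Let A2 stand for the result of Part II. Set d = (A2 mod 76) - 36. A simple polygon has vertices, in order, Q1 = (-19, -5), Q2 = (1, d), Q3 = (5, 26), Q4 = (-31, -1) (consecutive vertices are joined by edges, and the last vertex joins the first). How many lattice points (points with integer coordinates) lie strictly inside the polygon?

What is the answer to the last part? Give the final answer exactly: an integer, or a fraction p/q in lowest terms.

573

Part I: cross terms: (1*-17 - 25*-39)=958, (25*30 - -2*-17)=716, (-2*15 - -37*30)=1080, (-37*-39 - 1*15)=1428; twice the area = |4182| = 4182; area = 2091; boundary points = 2 + 1 + 5 + 2 = 10; strictly interior points = area - boundary/2 + 1 = 2087; answer 2087
Part II: A1 = 2087; r = 2755; 2755 = 5 * 19 * 29; sigma = (1 + 5) * (1 + 19) * (1 + 29) = 6 * 20 * 30 = 3600; answer 3600
Part III: A2 = 3600; d = -8; cross terms: (-19*-8 - 1*-5)=157, (1*26 - 5*-8)=66, (5*-1 - -31*26)=801, (-31*-5 - -19*-1)=136; twice the area = |1160| = 1160; area = 580; boundary points = 1 + 2 + 9 + 4 = 16; strictly interior points = area - boundary/2 + 1 = 573; answer 573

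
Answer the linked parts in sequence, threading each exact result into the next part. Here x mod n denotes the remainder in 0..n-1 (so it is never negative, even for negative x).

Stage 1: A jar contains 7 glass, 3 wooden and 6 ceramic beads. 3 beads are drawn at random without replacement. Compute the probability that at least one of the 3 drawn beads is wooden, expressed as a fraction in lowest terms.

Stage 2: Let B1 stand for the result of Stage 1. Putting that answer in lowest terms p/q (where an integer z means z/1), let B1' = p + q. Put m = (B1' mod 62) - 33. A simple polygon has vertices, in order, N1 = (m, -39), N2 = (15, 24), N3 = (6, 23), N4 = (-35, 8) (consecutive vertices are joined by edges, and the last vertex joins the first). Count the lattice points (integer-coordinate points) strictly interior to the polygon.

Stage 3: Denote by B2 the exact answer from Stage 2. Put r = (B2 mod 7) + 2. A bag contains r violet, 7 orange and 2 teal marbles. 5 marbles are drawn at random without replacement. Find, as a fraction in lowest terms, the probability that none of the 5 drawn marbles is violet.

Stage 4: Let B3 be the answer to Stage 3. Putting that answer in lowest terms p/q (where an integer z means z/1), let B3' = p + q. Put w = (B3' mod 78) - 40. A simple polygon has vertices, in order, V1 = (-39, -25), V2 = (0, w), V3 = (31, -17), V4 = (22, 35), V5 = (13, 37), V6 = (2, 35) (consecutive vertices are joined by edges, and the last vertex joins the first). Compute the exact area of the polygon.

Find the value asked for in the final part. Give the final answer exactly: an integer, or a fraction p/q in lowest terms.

2142

Stage 1: total draws C(16,3) = 560; complement C(13,3) = 286; favorable 560 - 286 = 274; P = 137/280; answer 137/280
Stage 2: B1 = 137/280; threaded value p + q = 417; m = 12; cross terms: (12*24 - 15*-39)=873, (15*23 - 6*24)=201, (6*8 - -35*23)=853, (-35*-39 - 12*8)=1269; twice the area = |3196| = 3196; area = 1598; boundary points = 3 + 1 + 1 + 47 = 52; strictly interior points = area - boundary/2 + 1 = 1573; answer 1573
Stage 3: B2 = 1573; r = 7; total draws C(16,5) = 4368; favorable C(9,5) = 126; P = 3/104; answer 3/104
Stage 4: B3 = 3/104; threaded value p + q = 107; w = -11; cross terms: (-39*-11 - 0*-25)=429, (0*-17 - 31*-11)=341, (31*35 - 22*-17)=1459, (22*37 - 13*35)=359, (13*35 - 2*37)=381, (2*-25 - -39*35)=1315; twice the area = |4284| = 4284; area = 2142; answer 2142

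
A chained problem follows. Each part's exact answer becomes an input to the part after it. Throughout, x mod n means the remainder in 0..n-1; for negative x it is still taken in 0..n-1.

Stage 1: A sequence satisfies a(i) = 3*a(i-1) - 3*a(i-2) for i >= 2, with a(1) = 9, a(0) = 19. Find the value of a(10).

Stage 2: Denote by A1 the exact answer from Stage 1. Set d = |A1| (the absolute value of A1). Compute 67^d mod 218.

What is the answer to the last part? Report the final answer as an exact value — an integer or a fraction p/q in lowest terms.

Stage 1: a(2) = 3*(9) - 3*(19) = -30; iterating: a(2)=-30, a(3)=-117, a(4)=-261, a(5)=-432, a(6)=-513, a(7)=-243, a(8)=810, a(9)=3159, a(10)=7047; answer 7047
Stage 2: A1 = 7047; d = 7047; squarings mod 218: 67^1=67, 67^2=129, 67^4=73, 67^8=97, 67^16=35, 67^32=135, 67^64=131, 67^128=157, 67^256=15, 67^512=7, 67^1024=49, 67^2048=3, 67^4096=9; 67^7047 = 67^1 * 67^2 * 67^4 * 67^128 * 67^256 * 67^512 * 67^2048 * 67^4096 = 185 (mod 218); answer 185

185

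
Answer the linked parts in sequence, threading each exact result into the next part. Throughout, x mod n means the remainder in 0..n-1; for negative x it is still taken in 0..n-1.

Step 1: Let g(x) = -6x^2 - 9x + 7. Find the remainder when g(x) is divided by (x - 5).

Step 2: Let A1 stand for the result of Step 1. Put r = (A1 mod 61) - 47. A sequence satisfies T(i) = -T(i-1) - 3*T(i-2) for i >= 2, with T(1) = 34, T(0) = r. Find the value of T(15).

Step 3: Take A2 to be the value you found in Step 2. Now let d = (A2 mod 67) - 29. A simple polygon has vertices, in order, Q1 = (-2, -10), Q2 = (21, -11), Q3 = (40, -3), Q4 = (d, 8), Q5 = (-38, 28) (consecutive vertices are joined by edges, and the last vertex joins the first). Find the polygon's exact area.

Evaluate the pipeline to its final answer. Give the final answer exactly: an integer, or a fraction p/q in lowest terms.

943

Step 1: remainder = value at the root: -6*(5)^2 - 9*(5)^1 + 7 = (-150) + (-45) + (7) = -188; answer -188
Step 2: A1 = -188; r = 9; T(2) = -1*(34) - 3*(9) = -61; iterating: T(2)=-61, T(3)=-41, T(4)=224, T(5)=-101, T(6)=-571, T(7)=874, T(8)=839, T(9)=-3461, T(10)=944, T(11)=9439, T(12)=-12271, T(13)=-16046, T(14)=52859, T(15)=-4721; answer -4721
Step 3: A2 = -4721; d = 7; cross terms: (-2*-11 - 21*-10)=232, (21*-3 - 40*-11)=377, (40*8 - 7*-3)=341, (7*28 - -38*8)=500, (-38*-10 - -2*28)=436; twice the area = |1886| = 1886; area = 943; answer 943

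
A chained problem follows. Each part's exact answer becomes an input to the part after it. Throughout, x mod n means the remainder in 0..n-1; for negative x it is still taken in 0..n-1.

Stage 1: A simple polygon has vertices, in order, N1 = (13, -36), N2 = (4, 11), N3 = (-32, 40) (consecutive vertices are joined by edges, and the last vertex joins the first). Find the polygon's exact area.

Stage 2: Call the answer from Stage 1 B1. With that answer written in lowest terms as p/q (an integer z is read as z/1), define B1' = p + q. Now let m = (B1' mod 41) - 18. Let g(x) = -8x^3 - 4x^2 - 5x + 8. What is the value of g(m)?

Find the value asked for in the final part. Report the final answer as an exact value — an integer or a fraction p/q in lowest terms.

-75949

Stage 1: cross terms: (13*11 - 4*-36)=287, (4*40 - -32*11)=512, (-32*-36 - 13*40)=632; twice the area = |1431| = 1431; area = 1431/2; answer 1431/2
Stage 2: B1 = 1431/2; threaded value p + q = 1433; m = 21; -8*(21)^3 - 4*(21)^2 - 5*(21)^1 + 8 = (-74088) + (-1764) + (-105) + (8) = -75949; answer -75949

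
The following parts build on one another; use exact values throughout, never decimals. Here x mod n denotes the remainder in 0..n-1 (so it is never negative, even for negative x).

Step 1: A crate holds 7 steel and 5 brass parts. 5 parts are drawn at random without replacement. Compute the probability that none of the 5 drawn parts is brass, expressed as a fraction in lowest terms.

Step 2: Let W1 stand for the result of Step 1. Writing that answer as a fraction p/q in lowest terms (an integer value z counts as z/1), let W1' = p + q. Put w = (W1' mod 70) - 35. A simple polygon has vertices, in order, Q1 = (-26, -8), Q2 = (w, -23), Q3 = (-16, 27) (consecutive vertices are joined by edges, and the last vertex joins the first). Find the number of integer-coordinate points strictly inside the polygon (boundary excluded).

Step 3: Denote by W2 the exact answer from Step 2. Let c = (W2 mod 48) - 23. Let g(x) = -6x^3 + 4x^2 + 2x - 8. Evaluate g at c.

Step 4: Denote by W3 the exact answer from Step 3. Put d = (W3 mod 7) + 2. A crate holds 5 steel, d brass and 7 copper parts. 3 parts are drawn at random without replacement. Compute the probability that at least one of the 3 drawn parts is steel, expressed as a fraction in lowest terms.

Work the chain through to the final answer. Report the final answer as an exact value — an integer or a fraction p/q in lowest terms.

10/13

Step 1: total draws C(12,5) = 792; favorable C(7,5) = 21; P = 7/264; answer 7/264
Step 2: W1 = 7/264; threaded value p + q = 271; w = 26; cross terms: (-26*-23 - 26*-8)=806, (26*27 - -16*-23)=334, (-16*-8 - -26*27)=830; twice the area = |1970| = 1970; area = 985; boundary points = 1 + 2 + 5 = 8; strictly interior points = area - boundary/2 + 1 = 982; answer 982
Step 3: W2 = 982; c = -1; -6*(-1)^3 + 4*(-1)^2 + 2*(-1)^1 - 8 = (6) + (4) + (-2) + (-8) = 0; answer 0
Step 4: W3 = 0; d = 2; total draws C(14,3) = 364; complement C(9,3) = 84; favorable 364 - 84 = 280; P = 10/13; answer 10/13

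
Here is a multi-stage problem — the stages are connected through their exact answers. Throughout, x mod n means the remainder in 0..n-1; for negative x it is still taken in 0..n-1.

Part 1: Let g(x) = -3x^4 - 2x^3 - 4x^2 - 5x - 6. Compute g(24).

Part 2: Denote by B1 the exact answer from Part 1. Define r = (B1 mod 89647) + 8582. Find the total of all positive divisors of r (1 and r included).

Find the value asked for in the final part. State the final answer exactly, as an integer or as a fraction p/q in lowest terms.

141792

Part 1: -3*(24)^4 - 2*(24)^3 - 4*(24)^2 - 5*(24)^1 - 6 = (-995328) + (-27648) + (-2304) + (-120) + (-6) = -1025406; answer -1025406
Part 2: B1 = -1025406; r = 58940; 58940 = 2^2 * 5 * 7 * 421; sigma = (1 + 2 + 4) * (1 + 5) * (1 + 7) * (1 + 421) = 7 * 6 * 8 * 422 = 141792; answer 141792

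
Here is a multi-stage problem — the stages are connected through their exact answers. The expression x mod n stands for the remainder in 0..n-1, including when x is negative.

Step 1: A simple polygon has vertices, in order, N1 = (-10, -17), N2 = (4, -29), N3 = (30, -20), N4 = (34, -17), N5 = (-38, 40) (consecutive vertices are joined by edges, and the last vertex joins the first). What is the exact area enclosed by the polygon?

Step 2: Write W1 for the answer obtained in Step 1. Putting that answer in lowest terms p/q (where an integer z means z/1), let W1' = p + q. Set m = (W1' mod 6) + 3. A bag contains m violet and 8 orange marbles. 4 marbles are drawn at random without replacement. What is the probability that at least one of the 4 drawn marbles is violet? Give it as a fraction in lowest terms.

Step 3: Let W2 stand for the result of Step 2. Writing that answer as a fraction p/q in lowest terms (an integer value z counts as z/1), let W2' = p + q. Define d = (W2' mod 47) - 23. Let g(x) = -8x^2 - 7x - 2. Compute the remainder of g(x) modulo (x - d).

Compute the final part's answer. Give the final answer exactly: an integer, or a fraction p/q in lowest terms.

Step 1: cross terms: (-10*-29 - 4*-17)=358, (4*-20 - 30*-29)=790, (30*-17 - 34*-20)=170, (34*40 - -38*-17)=714, (-38*-17 - -10*40)=1046; twice the area = |3078| = 3078; area = 1539; answer 1539
Step 2: W1 = 1539; threaded value p + q = 1540; m = 7; total draws C(15,4) = 1365; complement C(8,4) = 70; favorable 1365 - 70 = 1295; P = 37/39; answer 37/39
Step 3: W2 = 37/39; threaded value p + q = 76; d = 6; remainder = value at the root: -8*(6)^2 - 7*(6)^1 - 2 = (-288) + (-42) + (-2) = -332; answer -332

-332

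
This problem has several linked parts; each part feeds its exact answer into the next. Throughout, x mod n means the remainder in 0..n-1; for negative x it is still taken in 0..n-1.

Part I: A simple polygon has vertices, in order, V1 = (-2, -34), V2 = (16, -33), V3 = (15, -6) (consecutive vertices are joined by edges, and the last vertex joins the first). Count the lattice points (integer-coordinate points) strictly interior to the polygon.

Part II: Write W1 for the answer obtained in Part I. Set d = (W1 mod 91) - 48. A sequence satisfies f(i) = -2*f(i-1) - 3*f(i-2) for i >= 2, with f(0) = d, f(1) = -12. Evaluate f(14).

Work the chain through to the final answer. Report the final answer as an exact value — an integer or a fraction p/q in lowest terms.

18525

Part I: cross terms: (-2*-33 - 16*-34)=610, (16*-6 - 15*-33)=399, (15*-34 - -2*-6)=-522; twice the area = |487| = 487; area = 487/2; boundary points = 1 + 1 + 1 = 3; strictly interior points = area - boundary/2 + 1 = 243; answer 243
Part II: W1 = 243; d = 13; f(2) = -2*(-12) - 3*(13) = -15; iterating: f(2)=-15, f(3)=66, f(4)=-87, f(5)=-24, f(6)=309, f(7)=-546, f(8)=165, f(9)=1308, f(10)=-3111, f(11)=2298, f(12)=4737, f(13)=-16368, f(14)=18525; answer 18525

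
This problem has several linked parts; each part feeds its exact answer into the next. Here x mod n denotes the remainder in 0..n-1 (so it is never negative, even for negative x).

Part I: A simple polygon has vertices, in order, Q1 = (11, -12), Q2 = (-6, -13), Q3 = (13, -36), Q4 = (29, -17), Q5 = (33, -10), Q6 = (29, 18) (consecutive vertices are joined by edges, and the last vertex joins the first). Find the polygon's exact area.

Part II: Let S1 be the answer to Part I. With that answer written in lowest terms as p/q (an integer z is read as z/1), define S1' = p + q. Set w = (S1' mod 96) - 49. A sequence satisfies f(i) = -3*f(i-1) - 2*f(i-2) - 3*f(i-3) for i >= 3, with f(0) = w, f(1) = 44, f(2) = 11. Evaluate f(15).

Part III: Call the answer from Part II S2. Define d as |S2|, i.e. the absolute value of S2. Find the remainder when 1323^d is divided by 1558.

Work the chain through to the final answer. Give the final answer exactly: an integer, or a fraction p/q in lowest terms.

1147

Part I: cross terms: (11*-13 - -6*-12)=-215, (-6*-36 - 13*-13)=385, (13*-17 - 29*-36)=823, (29*-10 - 33*-17)=271, (33*18 - 29*-10)=884, (29*-12 - 11*18)=-546; twice the area = |1602| = 1602; area = 801; answer 801
Part II: S1 = 801; threaded value p + q = 802; w = -15; f(3) = -3*(11) - 2*(44) - 3*(-15) = -76; iterating: f(3)=-76, f(4)=74, f(5)=-103, f(6)=389, f(7)=-1183, f(8)=3080, f(9)=-8041, f(10)=21512, f(11)=-57694, f(12)=154181, f(13)=-411691, f(14)=1099793, f(15)=-2938540; answer -2938540
Part III: S2 = -2938540; d = 2938540; squarings mod 1558: 1323^1=1323, 1323^2=695, 1323^4=45, 1323^8=467, 1323^16=1527, 1323^32=961, 1323^64=1185, 1323^128=467, 1323^256=1527, 1323^512=961, 1323^1024=1185, 1323^2048=467, 1323^4096=1527, 1323^8192=961, 1323^16384=1185, 1323^32768=467, 1323^65536=1527, 1323^131072=961, 1323^262144=1185, 1323^524288=467, 1323^1048576=1527, 1323^2097152=961; 1323^2938540 = 1323^4 * 1323^8 * 1323^32 * 1323^128 * 1323^512 * 1323^1024 * 1323^4096 * 1323^16384 * 1323^32768 * 1323^262144 * 1323^524288 * 1323^2097152 = 1147 (mod 1558); answer 1147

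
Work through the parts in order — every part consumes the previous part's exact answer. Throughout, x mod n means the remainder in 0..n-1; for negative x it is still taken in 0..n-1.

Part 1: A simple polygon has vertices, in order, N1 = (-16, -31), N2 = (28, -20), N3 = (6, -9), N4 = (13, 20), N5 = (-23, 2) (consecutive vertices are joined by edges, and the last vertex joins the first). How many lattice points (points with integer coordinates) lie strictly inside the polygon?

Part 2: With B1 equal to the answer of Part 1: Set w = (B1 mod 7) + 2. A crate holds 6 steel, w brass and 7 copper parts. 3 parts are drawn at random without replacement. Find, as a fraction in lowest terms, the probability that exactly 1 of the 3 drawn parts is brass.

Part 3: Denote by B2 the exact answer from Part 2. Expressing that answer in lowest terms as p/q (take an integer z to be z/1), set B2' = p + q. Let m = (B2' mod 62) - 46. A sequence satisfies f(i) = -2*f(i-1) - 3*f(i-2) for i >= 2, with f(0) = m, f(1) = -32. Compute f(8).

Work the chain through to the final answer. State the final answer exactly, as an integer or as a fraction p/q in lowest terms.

Part 1: cross terms: (-16*-20 - 28*-31)=1188, (28*-9 - 6*-20)=-132, (6*20 - 13*-9)=237, (13*2 - -23*20)=486, (-23*-31 - -16*2)=745; twice the area = |2524| = 2524; area = 1262; boundary points = 11 + 11 + 1 + 18 + 1 = 42; strictly interior points = area - boundary/2 + 1 = 1242; answer 1242
Part 2: B1 = 1242; w = 5; total draws C(18,3) = 816; favorable C(5,1)*C(13,2) = 390; P = 65/136; answer 65/136
Part 3: B2 = 65/136; threaded value p + q = 201; m = -31; f(2) = -2*(-32) - 3*(-31) = 157; iterating: f(2)=157, f(3)=-218, f(4)=-35, f(5)=724, f(6)=-1343, f(7)=514, f(8)=3001; answer 3001

3001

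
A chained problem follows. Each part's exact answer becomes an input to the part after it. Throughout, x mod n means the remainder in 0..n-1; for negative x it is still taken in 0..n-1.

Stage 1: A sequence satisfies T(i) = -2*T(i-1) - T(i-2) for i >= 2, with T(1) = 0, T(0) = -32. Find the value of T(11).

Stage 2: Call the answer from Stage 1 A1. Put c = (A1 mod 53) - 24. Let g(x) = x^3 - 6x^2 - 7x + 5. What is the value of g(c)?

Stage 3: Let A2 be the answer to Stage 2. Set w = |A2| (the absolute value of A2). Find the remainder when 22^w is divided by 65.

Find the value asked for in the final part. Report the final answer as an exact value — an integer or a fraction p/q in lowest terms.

Stage 1: T(2) = -2*(0) - 1*(-32) = 32; iterating: T(2)=32, T(3)=-64, T(4)=96, T(5)=-128, T(6)=160, T(7)=-192, T(8)=224, T(9)=-256, T(10)=288, T(11)=-320; answer -320
Stage 2: A1 = -320; c = 27; 1*(27)^3 - 6*(27)^2 - 7*(27)^1 + 5 = (19683) + (-4374) + (-189) + (5) = 15125; answer 15125
Stage 3: A2 = 15125; w = 15125; squarings mod 65: 22^1=22, 22^2=29, 22^4=61, 22^8=16, 22^16=61, 22^32=16, 22^64=61, 22^128=16, 22^256=61, 22^512=16, 22^1024=61, 22^2048=16, 22^4096=61, 22^8192=16; 22^15125 = 22^1 * 22^4 * 22^16 * 22^256 * 22^512 * 22^2048 * 22^4096 * 22^8192 = 42 (mod 65); answer 42

42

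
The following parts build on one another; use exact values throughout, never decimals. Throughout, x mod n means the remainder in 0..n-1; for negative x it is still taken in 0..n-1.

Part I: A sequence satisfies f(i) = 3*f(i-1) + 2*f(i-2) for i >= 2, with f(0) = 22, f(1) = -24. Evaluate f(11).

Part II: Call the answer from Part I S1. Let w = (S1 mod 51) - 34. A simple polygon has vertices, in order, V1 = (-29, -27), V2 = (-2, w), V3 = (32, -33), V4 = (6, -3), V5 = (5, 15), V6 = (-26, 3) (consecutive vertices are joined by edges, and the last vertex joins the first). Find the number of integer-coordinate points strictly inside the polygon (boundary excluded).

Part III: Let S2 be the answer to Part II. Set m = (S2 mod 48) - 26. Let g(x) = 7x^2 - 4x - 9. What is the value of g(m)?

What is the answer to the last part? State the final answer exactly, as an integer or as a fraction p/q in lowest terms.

Part I: f(2) = 3*(-24) + 2*(22) = -28; iterating: f(2)=-28, f(3)=-132, f(4)=-452, f(5)=-1620, f(6)=-5764, f(7)=-20532, f(8)=-73124, f(9)=-260436, f(10)=-927556, f(11)=-3303540; answer -3303540
Part II: S1 = -3303540; w = 2; cross terms: (-29*2 - -2*-27)=-112, (-2*-33 - 32*2)=2, (32*-3 - 6*-33)=102, (6*15 - 5*-3)=105, (5*3 - -26*15)=405, (-26*-27 - -29*3)=789; twice the area = |1291| = 1291; area = 1291/2; boundary points = 1 + 1 + 2 + 1 + 1 + 3 = 9; strictly interior points = area - boundary/2 + 1 = 642; answer 642
Part III: S2 = 642; m = -8; 7*(-8)^2 - 4*(-8)^1 - 9 = (448) + (32) + (-9) = 471; answer 471

471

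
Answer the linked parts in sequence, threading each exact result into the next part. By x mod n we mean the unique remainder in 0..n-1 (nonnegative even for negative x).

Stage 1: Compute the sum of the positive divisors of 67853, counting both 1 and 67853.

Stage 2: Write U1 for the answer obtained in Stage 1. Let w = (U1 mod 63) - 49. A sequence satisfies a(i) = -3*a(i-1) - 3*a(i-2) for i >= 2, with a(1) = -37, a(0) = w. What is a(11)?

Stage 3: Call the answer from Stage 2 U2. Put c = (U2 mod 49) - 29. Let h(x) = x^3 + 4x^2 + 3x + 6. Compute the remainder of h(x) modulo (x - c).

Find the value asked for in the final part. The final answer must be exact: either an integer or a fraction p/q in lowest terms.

Stage 1: 67853 is prime, so its only divisors are 1 and 67853; sigma = 1 + 67853 = 67854; answer 67854
Stage 2: U1 = 67854; w = -46; a(2) = -3*(-37) - 3*(-46) = 249; iterating: a(2)=249, a(3)=-636, a(4)=1161, a(5)=-1575, a(6)=1242, a(7)=999, a(8)=-6723, a(9)=17172, a(10)=-31347, a(11)=42525; answer 42525
Stage 3: U2 = 42525; c = 13; remainder = value at the root: 1*(13)^3 + 4*(13)^2 + 3*(13)^1 + 6 = (2197) + (676) + (39) + (6) = 2918; answer 2918

2918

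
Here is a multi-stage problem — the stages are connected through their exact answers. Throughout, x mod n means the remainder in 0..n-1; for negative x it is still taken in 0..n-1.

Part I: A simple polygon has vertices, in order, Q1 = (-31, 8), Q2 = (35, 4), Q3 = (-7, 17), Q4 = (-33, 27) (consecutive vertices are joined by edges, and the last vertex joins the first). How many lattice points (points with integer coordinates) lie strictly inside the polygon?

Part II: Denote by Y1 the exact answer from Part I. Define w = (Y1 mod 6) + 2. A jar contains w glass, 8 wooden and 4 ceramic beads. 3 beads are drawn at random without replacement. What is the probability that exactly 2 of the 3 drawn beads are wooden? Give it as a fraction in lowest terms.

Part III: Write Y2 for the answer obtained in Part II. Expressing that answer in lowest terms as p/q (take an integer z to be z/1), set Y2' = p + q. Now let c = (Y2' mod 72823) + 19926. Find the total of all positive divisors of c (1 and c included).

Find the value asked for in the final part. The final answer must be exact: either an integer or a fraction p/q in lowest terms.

Part I: cross terms: (-31*4 - 35*8)=-404, (35*17 - -7*4)=623, (-7*27 - -33*17)=372, (-33*8 - -31*27)=573; twice the area = |1164| = 1164; area = 582; boundary points = 2 + 1 + 2 + 1 = 6; strictly interior points = area - boundary/2 + 1 = 580; answer 580
Part II: Y1 = 580; w = 6; total draws C(18,3) = 816; favorable C(8,2)*C(10,1) = 280; P = 35/102; answer 35/102
Part III: Y2 = 35/102; threaded value p + q = 137; c = 20063; 20063 is prime, so its only divisors are 1 and 20063; sigma = 1 + 20063 = 20064; answer 20064

20064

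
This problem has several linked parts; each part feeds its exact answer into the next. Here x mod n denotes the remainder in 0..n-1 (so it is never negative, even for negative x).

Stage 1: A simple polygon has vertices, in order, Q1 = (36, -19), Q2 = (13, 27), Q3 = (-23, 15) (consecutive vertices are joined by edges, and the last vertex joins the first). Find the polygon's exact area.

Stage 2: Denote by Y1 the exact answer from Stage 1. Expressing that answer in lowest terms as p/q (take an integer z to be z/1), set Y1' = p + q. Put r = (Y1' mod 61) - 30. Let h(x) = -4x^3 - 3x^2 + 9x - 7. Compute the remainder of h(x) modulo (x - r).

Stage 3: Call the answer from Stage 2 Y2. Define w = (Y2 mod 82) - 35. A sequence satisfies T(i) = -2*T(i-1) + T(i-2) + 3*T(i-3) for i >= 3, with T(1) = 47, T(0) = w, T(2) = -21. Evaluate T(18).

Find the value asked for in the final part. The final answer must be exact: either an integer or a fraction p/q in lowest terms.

-44538

Stage 1: cross terms: (36*27 - 13*-19)=1219, (13*15 - -23*27)=816, (-23*-19 - 36*15)=-103; twice the area = |1932| = 1932; area = 966; answer 966
Stage 2: Y1 = 966; threaded value p + q = 967; r = 22; remainder = value at the root: -4*(22)^3 - 3*(22)^2 + 9*(22)^1 - 7 = (-42592) + (-1452) + (198) + (-7) = -43853; answer -43853
Stage 3: Y2 = -43853; w = -18; T(3) = -2*(-21) + 1*(47) + 3*(-18) = 35; iterating: T(3)=35, T(4)=50, T(5)=-128, T(6)=411, T(7)=-800, T(8)=1627, T(9)=-2821, T(10)=4869, T(11)=-7678, T(12)=11762, T(13)=-16595, T(14)=21918, T(15)=-25145, T(16)=22423, T(17)=-4237, T(18)=-44538; answer -44538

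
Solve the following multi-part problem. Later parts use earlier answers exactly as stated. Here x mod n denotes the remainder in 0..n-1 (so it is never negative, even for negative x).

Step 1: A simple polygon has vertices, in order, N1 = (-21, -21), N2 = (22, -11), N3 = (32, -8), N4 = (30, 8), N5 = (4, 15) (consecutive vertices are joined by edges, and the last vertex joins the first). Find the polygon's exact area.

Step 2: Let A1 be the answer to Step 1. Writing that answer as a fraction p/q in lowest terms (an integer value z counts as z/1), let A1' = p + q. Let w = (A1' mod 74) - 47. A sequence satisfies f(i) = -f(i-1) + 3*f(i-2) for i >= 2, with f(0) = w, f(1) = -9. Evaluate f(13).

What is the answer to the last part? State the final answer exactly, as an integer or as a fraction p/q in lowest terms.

-109401

Step 1: cross terms: (-21*-11 - 22*-21)=693, (22*-8 - 32*-11)=176, (32*8 - 30*-8)=496, (30*15 - 4*8)=418, (4*-21 - -21*15)=231; twice the area = |2014| = 2014; area = 1007; answer 1007
Step 2: A1 = 1007; threaded value p + q = 1008; w = -1; f(2) = -1*(-9) + 3*(-1) = 6; iterating: f(2)=6, f(3)=-33, f(4)=51, f(5)=-150, f(6)=303, f(7)=-753, f(8)=1662, f(9)=-3921, f(10)=8907, f(11)=-20670, f(12)=47391, f(13)=-109401; answer -109401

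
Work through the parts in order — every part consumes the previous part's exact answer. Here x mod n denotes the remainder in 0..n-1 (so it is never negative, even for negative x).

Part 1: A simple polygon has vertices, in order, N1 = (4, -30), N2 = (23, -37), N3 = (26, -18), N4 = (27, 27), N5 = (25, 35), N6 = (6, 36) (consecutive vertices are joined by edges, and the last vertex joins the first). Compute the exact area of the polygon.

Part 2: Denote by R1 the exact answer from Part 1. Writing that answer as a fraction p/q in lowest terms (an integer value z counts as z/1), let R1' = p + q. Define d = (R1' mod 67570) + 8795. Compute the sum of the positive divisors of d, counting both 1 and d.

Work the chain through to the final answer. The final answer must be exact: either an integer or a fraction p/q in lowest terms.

Part 1: cross terms: (4*-37 - 23*-30)=542, (23*-18 - 26*-37)=548, (26*27 - 27*-18)=1188, (27*35 - 25*27)=270, (25*36 - 6*35)=690, (6*-30 - 4*36)=-324; twice the area = |2914| = 2914; area = 1457; answer 1457
Part 2: R1 = 1457; threaded value p + q = 1458; d = 10253; 10253 is prime, so its only divisors are 1 and 10253; sigma = 1 + 10253 = 10254; answer 10254

10254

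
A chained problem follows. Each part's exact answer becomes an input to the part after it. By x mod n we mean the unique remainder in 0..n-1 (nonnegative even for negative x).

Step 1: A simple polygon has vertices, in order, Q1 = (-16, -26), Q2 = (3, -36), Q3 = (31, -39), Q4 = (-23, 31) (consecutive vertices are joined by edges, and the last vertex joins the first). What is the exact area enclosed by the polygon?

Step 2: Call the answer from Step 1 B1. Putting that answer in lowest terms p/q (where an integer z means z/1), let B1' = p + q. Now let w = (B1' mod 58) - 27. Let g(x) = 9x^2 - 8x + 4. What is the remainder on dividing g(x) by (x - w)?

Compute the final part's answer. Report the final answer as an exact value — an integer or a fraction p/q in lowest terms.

24

Step 1: cross terms: (-16*-36 - 3*-26)=654, (3*-39 - 31*-36)=999, (31*31 - -23*-39)=64, (-23*-26 - -16*31)=1094; twice the area = |2811| = 2811; area = 2811/2; answer 2811/2
Step 2: B1 = 2811/2; threaded value p + q = 2813; w = 2; remainder = value at the root: 9*(2)^2 - 8*(2)^1 + 4 = (36) + (-16) + (4) = 24; answer 24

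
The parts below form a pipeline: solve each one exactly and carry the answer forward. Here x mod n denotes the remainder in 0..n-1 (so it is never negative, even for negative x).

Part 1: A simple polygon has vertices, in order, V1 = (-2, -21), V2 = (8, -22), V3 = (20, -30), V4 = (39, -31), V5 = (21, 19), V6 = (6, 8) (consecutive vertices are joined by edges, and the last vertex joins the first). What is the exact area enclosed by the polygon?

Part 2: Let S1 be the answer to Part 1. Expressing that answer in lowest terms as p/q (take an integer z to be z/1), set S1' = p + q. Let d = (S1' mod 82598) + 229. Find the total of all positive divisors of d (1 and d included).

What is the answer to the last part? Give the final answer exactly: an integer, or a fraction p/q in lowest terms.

1584

Part 1: cross terms: (-2*-22 - 8*-21)=212, (8*-30 - 20*-22)=200, (20*-31 - 39*-30)=550, (39*19 - 21*-31)=1392, (21*8 - 6*19)=54, (6*-21 - -2*8)=-110; twice the area = |2298| = 2298; area = 1149; answer 1149
Part 2: S1 = 1149; threaded value p + q = 1150; d = 1379; 1379 = 7 * 197; sigma = (1 + 7) * (1 + 197) = 8 * 198 = 1584; answer 1584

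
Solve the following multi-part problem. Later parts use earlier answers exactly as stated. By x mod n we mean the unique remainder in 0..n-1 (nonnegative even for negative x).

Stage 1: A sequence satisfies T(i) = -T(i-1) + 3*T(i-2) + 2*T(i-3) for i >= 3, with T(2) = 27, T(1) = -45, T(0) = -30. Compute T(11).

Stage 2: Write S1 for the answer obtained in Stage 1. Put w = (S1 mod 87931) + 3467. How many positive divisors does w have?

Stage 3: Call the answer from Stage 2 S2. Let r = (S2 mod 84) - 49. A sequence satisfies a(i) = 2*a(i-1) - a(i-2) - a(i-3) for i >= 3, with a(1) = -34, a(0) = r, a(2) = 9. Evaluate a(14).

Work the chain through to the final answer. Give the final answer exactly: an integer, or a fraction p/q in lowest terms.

Stage 1: T(3) = -1*(27) + 3*(-45) + 2*(-30) = -222; iterating: T(3)=-222, T(4)=213, T(5)=-825, T(6)=1020, T(7)=-3069, T(8)=4479, T(9)=-11646, T(10)=18945, T(11)=-44925; answer -44925
Stage 2: S1 = -44925; w = 46473; 46473 = 3 * 7 * 2213; number of divisors = (1+1) * (1+1) * (1+1) = 8; answer 8
Stage 3: S2 = 8; r = -41; a(3) = 2*(9) - 1*(-34) - 1*(-41) = 93; iterating: a(3)=93, a(4)=211, a(5)=320, a(6)=336, a(7)=141, a(8)=-374, a(9)=-1225, a(10)=-2217, a(11)=-2835, a(12)=-2228, a(13)=596, a(14)=6255; answer 6255

6255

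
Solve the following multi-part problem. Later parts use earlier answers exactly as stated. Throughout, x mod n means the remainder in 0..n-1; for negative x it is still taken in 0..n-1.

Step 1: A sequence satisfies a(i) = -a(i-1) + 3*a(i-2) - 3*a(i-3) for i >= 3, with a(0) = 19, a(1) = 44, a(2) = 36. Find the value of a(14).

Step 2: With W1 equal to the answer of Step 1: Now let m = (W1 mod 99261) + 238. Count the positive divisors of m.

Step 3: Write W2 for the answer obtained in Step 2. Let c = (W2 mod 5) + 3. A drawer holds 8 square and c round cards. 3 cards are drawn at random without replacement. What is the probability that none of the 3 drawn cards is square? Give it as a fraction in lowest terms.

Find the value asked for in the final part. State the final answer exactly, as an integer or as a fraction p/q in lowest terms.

1/13

Step 1: a(3) = -1*(36) + 3*(44) - 3*(19) = 39; iterating: a(3)=39, a(4)=-63, a(5)=72, a(6)=-378, a(7)=783, a(8)=-2133, a(9)=5616, a(10)=-14364, a(11)=37611, a(12)=-97551, a(13)=253476, a(14)=-658962; answer -658962
Step 2: W1 = -658962; m = 36103; 36103 = 79 * 457; number of divisors = (1+1) * (1+1) = 4; answer 4
Step 3: W2 = 4; c = 7; total draws C(15,3) = 455; favorable C(7,3) = 35; P = 1/13; answer 1/13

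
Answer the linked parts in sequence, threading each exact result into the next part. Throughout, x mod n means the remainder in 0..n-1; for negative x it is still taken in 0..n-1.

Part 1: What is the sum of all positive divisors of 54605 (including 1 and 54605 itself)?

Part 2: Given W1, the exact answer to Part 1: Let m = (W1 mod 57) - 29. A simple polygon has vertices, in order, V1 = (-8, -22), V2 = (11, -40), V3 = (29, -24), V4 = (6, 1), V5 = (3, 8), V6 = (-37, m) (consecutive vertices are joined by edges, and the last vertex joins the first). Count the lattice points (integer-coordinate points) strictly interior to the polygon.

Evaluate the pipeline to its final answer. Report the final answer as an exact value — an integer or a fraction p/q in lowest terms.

1511

Part 1: 54605 = 5 * 67 * 163; sigma = (1 + 5) * (1 + 67) * (1 + 163) = 6 * 68 * 164 = 66912; answer 66912
Part 2: W1 = 66912; m = 22; cross terms: (-8*-40 - 11*-22)=562, (11*-24 - 29*-40)=896, (29*1 - 6*-24)=173, (6*8 - 3*1)=45, (3*22 - -37*8)=362, (-37*-22 - -8*22)=990; twice the area = |3028| = 3028; area = 1514; boundary points = 1 + 2 + 1 + 1 + 2 + 1 = 8; strictly interior points = area - boundary/2 + 1 = 1511; answer 1511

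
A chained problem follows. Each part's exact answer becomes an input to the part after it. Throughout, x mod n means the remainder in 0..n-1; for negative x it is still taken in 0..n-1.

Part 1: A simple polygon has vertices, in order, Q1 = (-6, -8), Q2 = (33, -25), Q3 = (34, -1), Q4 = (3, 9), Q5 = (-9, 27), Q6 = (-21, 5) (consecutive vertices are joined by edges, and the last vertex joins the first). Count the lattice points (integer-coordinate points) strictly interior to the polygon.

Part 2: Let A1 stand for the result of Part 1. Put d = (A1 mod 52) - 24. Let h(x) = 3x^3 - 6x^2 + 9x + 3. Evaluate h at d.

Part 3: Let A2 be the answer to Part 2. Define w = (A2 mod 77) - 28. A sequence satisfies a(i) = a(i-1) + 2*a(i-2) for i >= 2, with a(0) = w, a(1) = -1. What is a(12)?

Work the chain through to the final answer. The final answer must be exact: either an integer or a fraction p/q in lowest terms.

-16391

Part 1: cross terms: (-6*-25 - 33*-8)=414, (33*-1 - 34*-25)=817, (34*9 - 3*-1)=309, (3*27 - -9*9)=162, (-9*5 - -21*27)=522, (-21*-8 - -6*5)=198; twice the area = |2422| = 2422; area = 1211; boundary points = 1 + 1 + 1 + 6 + 2 + 1 = 12; strictly interior points = area - boundary/2 + 1 = 1206; answer 1206
Part 2: A1 = 1206; d = -14; 3*(-14)^3 - 6*(-14)^2 + 9*(-14)^1 + 3 = (-8232) + (-1176) + (-126) + (3) = -9531; answer -9531
Part 3: A2 = -9531; w = -11; a(2) = 1*(-1) + 2*(-11) = -23; iterating: a(2)=-23, a(3)=-25, a(4)=-71, a(5)=-121, a(6)=-263, a(7)=-505, a(8)=-1031, a(9)=-2041, a(10)=-4103, a(11)=-8185, a(12)=-16391; answer -16391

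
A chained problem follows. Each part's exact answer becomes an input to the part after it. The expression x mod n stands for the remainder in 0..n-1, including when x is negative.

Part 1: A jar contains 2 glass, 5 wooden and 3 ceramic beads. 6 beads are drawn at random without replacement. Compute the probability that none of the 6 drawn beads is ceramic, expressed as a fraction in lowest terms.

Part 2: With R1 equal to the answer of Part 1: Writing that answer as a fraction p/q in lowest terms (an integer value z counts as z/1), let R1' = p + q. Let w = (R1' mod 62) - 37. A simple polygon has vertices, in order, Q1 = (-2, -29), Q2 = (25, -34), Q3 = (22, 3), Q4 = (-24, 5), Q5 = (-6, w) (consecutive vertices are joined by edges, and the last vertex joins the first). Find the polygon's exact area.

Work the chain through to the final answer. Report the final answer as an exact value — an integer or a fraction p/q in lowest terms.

1067

Part 1: total draws C(10,6) = 210; favorable C(7,6) = 7; P = 1/30; answer 1/30
Part 2: R1 = 1/30; threaded value p + q = 31; w = -6; cross terms: (-2*-34 - 25*-29)=793, (25*3 - 22*-34)=823, (22*5 - -24*3)=182, (-24*-6 - -6*5)=174, (-6*-29 - -2*-6)=162; twice the area = |2134| = 2134; area = 1067; answer 1067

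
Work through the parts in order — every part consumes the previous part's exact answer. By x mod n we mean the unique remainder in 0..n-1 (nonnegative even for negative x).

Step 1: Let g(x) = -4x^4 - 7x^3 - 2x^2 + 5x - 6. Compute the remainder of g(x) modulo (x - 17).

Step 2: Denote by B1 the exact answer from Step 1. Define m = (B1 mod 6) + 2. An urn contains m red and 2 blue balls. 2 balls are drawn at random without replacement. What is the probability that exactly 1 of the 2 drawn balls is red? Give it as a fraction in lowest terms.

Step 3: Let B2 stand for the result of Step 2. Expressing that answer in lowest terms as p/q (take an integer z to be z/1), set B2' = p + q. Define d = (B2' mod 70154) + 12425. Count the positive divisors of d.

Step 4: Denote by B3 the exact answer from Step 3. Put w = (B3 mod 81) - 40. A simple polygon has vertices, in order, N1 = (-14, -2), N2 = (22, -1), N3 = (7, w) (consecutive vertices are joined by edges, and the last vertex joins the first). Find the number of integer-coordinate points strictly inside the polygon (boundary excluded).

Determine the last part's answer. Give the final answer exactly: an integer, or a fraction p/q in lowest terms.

Step 1: remainder = value at the root: -4*(17)^4 - 7*(17)^3 - 2*(17)^2 + 5*(17)^1 - 6 = (-334084) + (-34391) + (-578) + (85) + (-6) = -368974; answer -368974
Step 2: B1 = -368974; m = 4; total draws C(6,2) = 15; favorable C(4,1)*C(2,1) = 8; P = 8/15; answer 8/15
Step 3: B2 = 8/15; threaded value p + q = 23; d = 12448; 12448 = 2^5 * 389; number of divisors = (5+1) * (1+1) = 12; answer 12
Step 4: B3 = 12; w = -28; cross terms: (-14*-1 - 22*-2)=58, (22*-28 - 7*-1)=-609, (7*-2 - -14*-28)=-406; twice the area = |-957| = 957; area = 957/2; boundary points = 1 + 3 + 1 = 5; strictly interior points = area - boundary/2 + 1 = 477; answer 477

477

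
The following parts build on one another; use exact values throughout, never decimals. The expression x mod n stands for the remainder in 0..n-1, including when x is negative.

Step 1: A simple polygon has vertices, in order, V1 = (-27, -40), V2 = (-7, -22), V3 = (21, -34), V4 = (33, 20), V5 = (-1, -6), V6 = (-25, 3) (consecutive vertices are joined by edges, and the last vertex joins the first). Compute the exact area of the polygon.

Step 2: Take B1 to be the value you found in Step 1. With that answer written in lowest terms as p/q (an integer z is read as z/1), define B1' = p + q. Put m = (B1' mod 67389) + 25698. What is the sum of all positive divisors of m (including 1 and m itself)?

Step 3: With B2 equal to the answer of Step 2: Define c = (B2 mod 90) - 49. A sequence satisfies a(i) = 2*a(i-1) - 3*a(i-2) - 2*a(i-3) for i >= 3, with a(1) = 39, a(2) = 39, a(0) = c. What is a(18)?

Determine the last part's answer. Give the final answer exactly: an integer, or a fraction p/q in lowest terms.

Step 1: cross terms: (-27*-22 - -7*-40)=314, (-7*-34 - 21*-22)=700, (21*20 - 33*-34)=1542, (33*-6 - -1*20)=-178, (-1*3 - -25*-6)=-153, (-25*-40 - -27*3)=1081; twice the area = |3306| = 3306; area = 1653; answer 1653
Step 2: B1 = 1653; threaded value p + q = 1654; m = 27352; 27352 = 2^3 * 13 * 263; sigma = (1 + 2 + 4 + 8) * (1 + 13) * (1 + 263) = 15 * 14 * 264 = 55440; answer 55440
Step 3: B2 = 55440; c = -49; a(3) = 2*(39) - 3*(39) - 2*(-49) = 59; iterating: a(3)=59, a(4)=-77, a(5)=-409, a(6)=-705, a(7)=-29, a(8)=2875, a(9)=7247, a(10)=5927, a(11)=-15637, a(12)=-63549, a(13)=-92041, a(14)=37839, a(15)=478899, a(16)=1028363, a(17)=544351, a(18)=-2954185; answer -2954185

-2954185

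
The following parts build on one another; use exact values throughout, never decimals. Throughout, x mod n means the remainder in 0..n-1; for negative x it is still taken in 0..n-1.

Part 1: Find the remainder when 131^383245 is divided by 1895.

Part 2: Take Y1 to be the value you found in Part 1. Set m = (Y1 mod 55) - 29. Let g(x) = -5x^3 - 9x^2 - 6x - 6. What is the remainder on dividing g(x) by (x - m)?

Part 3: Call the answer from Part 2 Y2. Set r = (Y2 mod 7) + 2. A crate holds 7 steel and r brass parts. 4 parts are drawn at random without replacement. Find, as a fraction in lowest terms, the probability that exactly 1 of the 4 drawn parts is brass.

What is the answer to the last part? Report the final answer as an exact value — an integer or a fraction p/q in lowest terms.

35/99

Part 1: squarings mod 1895: 131^1=131, 131^2=106, 131^4=1761, 131^8=901, 131^16=741, 131^32=1426, 131^64=141, 131^128=931, 131^256=746, 131^512=1281, 131^1024=1786, 131^2048=511, 131^4096=1506, 131^8192=1616, 131^16384=146, 131^32768=471, 131^65536=126, 131^131072=716, 131^262144=1006; 131^383245 = 131^1 * 131^4 * 131^8 * 131^256 * 131^2048 * 131^4096 * 131^16384 * 131^32768 * 131^65536 * 131^262144 = 1011 (mod 1895); answer 1011
Part 2: Y1 = 1011; m = -8; remainder = value at the root: -5*(-8)^3 - 9*(-8)^2 - 6*(-8)^1 - 6 = (2560) + (-576) + (48) + (-6) = 2026; answer 2026
Part 3: Y2 = 2026; r = 5; total draws C(12,4) = 495; favorable C(5,1)*C(7,3) = 175; P = 35/99; answer 35/99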